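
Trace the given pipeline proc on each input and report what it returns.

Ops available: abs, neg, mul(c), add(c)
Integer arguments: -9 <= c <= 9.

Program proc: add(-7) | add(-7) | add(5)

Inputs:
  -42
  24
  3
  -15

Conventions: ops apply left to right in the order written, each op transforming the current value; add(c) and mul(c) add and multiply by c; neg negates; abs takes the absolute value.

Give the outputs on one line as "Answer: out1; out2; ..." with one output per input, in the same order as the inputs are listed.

Execution, op by op:
  -42 -> -49 -> -56 -> -51
  24 -> 17 -> 10 -> 15
  3 -> -4 -> -11 -> -6
  -15 -> -22 -> -29 -> -24

-51; 15; -6; -24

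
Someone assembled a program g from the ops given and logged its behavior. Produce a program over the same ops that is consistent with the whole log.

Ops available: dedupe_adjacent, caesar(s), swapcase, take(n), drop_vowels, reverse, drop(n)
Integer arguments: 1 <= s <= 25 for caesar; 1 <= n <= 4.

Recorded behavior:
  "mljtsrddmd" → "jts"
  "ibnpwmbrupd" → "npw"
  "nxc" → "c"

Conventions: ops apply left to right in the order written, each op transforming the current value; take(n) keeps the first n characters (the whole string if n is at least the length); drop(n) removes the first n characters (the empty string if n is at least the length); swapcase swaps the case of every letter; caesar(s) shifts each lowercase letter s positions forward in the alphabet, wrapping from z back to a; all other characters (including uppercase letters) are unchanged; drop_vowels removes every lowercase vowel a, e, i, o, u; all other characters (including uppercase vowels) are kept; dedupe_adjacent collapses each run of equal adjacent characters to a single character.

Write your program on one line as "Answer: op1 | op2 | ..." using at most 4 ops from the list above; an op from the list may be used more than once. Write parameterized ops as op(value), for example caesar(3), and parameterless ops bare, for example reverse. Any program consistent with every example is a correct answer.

drop(1) | drop(1) | take(3)

Check, running the answer program on each example:
  "mljtsrddmd" -> "ljtsrddmd" -> "jtsrddmd" -> "jts"
  "ibnpwmbrupd" -> "bnpwmbrupd" -> "npwmbrupd" -> "npw"
  "nxc" -> "xc" -> "c" -> "c"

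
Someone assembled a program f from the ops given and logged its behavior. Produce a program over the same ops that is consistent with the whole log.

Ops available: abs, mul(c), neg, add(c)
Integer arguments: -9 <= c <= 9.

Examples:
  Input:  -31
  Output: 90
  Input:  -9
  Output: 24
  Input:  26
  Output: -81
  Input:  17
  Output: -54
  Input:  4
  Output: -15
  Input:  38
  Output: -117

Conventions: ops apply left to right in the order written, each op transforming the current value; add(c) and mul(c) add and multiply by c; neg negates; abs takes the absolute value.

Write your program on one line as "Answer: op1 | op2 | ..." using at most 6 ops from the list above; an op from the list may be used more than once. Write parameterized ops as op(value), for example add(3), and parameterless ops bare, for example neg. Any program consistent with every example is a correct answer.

neg | add(-2) | add(1) | neg | mul(-3)

Check, running the answer program on each example:
  -31 -> 31 -> 29 -> 30 -> -30 -> 90
  -9 -> 9 -> 7 -> 8 -> -8 -> 24
  26 -> -26 -> -28 -> -27 -> 27 -> -81
  17 -> -17 -> -19 -> -18 -> 18 -> -54
  4 -> -4 -> -6 -> -5 -> 5 -> -15
  38 -> -38 -> -40 -> -39 -> 39 -> -117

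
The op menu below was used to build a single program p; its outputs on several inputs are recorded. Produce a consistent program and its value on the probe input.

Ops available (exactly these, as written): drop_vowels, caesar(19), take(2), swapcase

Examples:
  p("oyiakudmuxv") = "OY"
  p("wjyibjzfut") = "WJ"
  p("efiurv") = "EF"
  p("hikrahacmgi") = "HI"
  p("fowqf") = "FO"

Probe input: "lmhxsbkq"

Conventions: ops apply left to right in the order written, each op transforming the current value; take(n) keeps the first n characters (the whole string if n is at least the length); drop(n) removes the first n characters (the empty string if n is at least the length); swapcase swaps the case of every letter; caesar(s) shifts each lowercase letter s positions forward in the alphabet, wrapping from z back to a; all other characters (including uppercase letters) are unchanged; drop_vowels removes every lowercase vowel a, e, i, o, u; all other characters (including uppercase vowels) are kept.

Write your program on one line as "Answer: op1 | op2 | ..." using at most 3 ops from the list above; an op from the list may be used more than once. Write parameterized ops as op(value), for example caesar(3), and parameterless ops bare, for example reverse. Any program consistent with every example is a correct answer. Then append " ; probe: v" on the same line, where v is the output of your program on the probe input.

take(2) | swapcase ; probe: "LM"

Check, running the answer program on each example:
  "oyiakudmuxv" -> "oy" -> "OY"
  "wjyibjzfut" -> "wj" -> "WJ"
  "efiurv" -> "ef" -> "EF"
  "hikrahacmgi" -> "hi" -> "HI"
  "fowqf" -> "fo" -> "FO"
  probe: "lmhxsbkq" -> "lm" -> "LM"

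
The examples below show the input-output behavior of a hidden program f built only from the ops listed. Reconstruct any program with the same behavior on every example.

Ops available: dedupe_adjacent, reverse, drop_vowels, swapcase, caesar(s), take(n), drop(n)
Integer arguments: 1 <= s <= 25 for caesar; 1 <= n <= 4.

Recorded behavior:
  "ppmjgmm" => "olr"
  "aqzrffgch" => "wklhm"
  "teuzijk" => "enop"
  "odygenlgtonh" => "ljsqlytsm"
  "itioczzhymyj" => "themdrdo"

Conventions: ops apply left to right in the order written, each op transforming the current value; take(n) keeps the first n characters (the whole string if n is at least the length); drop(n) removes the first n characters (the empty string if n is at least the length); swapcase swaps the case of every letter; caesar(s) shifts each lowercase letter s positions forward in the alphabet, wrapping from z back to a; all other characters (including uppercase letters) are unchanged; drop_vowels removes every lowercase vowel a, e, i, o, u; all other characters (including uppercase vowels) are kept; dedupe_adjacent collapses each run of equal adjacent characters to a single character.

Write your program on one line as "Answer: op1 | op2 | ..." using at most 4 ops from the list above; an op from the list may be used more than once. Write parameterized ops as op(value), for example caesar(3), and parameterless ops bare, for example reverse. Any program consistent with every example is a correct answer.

drop(2) | drop(1) | dedupe_adjacent | caesar(5)

Check, running the answer program on each example:
  "ppmjgmm" -> "mjgmm" -> "jgmm" -> "jgm" -> "olr"
  "aqzrffgch" -> "zrffgch" -> "rffgch" -> "rfgch" -> "wklhm"
  "teuzijk" -> "uzijk" -> "zijk" -> "zijk" -> "enop"
  "odygenlgtonh" -> "ygenlgtonh" -> "genlgtonh" -> "genlgtonh" -> "ljsqlytsm"
  "itioczzhymyj" -> "ioczzhymyj" -> "oczzhymyj" -> "oczhymyj" -> "themdrdo"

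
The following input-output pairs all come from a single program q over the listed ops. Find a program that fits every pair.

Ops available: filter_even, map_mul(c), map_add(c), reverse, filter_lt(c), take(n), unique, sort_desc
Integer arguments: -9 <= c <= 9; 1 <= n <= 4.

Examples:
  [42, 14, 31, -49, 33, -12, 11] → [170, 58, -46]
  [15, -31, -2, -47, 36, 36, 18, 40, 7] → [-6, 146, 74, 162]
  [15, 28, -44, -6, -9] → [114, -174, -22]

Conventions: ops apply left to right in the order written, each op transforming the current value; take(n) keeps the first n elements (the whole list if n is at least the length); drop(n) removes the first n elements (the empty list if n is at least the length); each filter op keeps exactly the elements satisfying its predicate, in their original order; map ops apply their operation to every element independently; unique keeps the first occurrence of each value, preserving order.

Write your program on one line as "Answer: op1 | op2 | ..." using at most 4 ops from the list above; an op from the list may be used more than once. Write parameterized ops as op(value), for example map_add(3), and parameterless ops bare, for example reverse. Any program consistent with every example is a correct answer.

unique | filter_even | map_mul(4) | map_add(2)

Check, running the answer program on each example:
  [42, 14, 31, -49, 33, -12, 11] -> [42, 14, 31, -49, 33, -12, 11] -> [42, 14, -12] -> [168, 56, -48] -> [170, 58, -46]
  [15, -31, -2, -47, 36, 36, 18, 40, 7] -> [15, -31, -2, -47, 36, 18, 40, 7] -> [-2, 36, 18, 40] -> [-8, 144, 72, 160] -> [-6, 146, 74, 162]
  [15, 28, -44, -6, -9] -> [15, 28, -44, -6, -9] -> [28, -44, -6] -> [112, -176, -24] -> [114, -174, -22]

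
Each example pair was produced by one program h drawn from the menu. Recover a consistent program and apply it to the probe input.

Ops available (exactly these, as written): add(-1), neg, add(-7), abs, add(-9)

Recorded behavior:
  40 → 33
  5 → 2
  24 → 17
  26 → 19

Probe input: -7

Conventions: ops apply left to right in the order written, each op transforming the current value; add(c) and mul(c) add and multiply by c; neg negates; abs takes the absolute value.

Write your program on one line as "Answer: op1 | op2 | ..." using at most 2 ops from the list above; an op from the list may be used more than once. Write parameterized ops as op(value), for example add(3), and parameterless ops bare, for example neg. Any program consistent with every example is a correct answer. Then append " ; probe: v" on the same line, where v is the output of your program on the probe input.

add(-7) | abs ; probe: 14

Check, running the answer program on each example:
  40 -> 33 -> 33
  5 -> -2 -> 2
  24 -> 17 -> 17
  26 -> 19 -> 19
  probe: -7 -> -14 -> 14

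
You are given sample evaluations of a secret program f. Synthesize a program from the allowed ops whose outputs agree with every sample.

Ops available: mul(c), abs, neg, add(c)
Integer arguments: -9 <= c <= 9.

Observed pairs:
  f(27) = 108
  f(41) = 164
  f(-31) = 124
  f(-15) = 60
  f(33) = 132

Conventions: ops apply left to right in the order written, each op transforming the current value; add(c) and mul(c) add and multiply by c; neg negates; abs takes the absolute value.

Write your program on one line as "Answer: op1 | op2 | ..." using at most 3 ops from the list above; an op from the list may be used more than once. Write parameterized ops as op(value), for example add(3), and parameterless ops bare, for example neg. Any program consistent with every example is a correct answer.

mul(4) | abs

Check, running the answer program on each example:
  27 -> 108 -> 108
  41 -> 164 -> 164
  -31 -> -124 -> 124
  -15 -> -60 -> 60
  33 -> 132 -> 132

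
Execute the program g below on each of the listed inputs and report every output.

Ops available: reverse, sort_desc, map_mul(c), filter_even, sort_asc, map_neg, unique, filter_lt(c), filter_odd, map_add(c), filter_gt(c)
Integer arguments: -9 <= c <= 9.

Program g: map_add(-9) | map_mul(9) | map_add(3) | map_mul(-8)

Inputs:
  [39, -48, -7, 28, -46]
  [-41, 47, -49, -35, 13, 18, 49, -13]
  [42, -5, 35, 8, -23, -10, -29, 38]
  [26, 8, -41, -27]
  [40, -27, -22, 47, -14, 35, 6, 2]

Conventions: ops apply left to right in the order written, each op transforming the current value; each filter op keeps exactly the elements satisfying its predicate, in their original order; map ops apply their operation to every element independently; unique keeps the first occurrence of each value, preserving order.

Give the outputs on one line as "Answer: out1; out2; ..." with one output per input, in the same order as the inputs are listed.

[-2184, 4080, 1128, -1392, 3936]; [3576, -2760, 4152, 3144, -312, -672, -2904, 1560]; [-2400, 984, -1896, 48, 2280, 1344, 2712, -2112]; [-1248, 48, 3576, 2568]; [-2256, 2568, 2208, -2760, 1632, -1896, 192, 480]

Execution, op by op:
  [39, -48, -7, 28, -46] -> [30, -57, -16, 19, -55] -> [270, -513, -144, 171, -495] -> [273, -510, -141, 174, -492] -> [-2184, 4080, 1128, -1392, 3936]
  [-41, 47, -49, -35, 13, 18, 49, -13] -> [-50, 38, -58, -44, 4, 9, 40, -22] -> [-450, 342, -522, -396, 36, 81, 360, -198] -> [-447, 345, -519, -393, 39, 84, 363, -195] -> [3576, -2760, 4152, 3144, -312, -672, -2904, 1560]
  [42, -5, 35, 8, -23, -10, -29, 38] -> [33, -14, 26, -1, -32, -19, -38, 29] -> [297, -126, 234, -9, -288, -171, -342, 261] -> [300, -123, 237, -6, -285, -168, -339, 264] -> [-2400, 984, -1896, 48, 2280, 1344, 2712, -2112]
  [26, 8, -41, -27] -> [17, -1, -50, -36] -> [153, -9, -450, -324] -> [156, -6, -447, -321] -> [-1248, 48, 3576, 2568]
  [40, -27, -22, 47, -14, 35, 6, 2] -> [31, -36, -31, 38, -23, 26, -3, -7] -> [279, -324, -279, 342, -207, 234, -27, -63] -> [282, -321, -276, 345, -204, 237, -24, -60] -> [-2256, 2568, 2208, -2760, 1632, -1896, 192, 480]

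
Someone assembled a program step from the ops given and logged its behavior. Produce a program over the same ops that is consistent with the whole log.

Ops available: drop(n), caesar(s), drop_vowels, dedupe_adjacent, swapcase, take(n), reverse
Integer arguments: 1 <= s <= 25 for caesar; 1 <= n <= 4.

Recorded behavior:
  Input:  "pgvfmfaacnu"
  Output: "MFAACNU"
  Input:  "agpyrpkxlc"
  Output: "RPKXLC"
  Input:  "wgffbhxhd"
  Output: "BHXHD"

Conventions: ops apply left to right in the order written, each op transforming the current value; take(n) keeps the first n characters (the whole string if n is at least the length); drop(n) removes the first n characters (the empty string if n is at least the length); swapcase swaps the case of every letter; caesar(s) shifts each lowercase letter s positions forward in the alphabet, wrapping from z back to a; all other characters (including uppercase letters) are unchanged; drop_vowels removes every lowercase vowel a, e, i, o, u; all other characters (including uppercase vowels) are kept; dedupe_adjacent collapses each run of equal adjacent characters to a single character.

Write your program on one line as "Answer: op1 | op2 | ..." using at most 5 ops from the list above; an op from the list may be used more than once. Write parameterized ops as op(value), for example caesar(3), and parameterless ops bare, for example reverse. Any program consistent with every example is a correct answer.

drop(4) | reverse | swapcase | reverse

Check, running the answer program on each example:
  "pgvfmfaacnu" -> "mfaacnu" -> "uncaafm" -> "UNCAAFM" -> "MFAACNU"
  "agpyrpkxlc" -> "rpkxlc" -> "clxkpr" -> "CLXKPR" -> "RPKXLC"
  "wgffbhxhd" -> "bhxhd" -> "dhxhb" -> "DHXHB" -> "BHXHD"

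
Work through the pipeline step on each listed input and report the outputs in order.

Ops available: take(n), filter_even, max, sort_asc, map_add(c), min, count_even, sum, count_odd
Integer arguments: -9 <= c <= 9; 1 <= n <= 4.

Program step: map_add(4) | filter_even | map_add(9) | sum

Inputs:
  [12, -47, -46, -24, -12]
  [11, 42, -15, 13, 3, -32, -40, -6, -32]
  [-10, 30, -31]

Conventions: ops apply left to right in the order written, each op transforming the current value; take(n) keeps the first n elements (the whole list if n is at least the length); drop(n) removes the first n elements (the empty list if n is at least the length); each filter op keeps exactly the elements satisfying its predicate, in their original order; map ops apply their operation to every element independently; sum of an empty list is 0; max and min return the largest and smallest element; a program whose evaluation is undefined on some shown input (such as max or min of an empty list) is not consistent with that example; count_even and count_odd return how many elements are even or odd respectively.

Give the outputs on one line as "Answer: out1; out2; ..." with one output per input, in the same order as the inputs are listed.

-18; -3; 46

Execution, op by op:
  [12, -47, -46, -24, -12] -> [16, -43, -42, -20, -8] -> [16, -42, -20, -8] -> [25, -33, -11, 1] -> -18
  [11, 42, -15, 13, 3, -32, -40, -6, -32] -> [15, 46, -11, 17, 7, -28, -36, -2, -28] -> [46, -28, -36, -2, -28] -> [55, -19, -27, 7, -19] -> -3
  [-10, 30, -31] -> [-6, 34, -27] -> [-6, 34] -> [3, 43] -> 46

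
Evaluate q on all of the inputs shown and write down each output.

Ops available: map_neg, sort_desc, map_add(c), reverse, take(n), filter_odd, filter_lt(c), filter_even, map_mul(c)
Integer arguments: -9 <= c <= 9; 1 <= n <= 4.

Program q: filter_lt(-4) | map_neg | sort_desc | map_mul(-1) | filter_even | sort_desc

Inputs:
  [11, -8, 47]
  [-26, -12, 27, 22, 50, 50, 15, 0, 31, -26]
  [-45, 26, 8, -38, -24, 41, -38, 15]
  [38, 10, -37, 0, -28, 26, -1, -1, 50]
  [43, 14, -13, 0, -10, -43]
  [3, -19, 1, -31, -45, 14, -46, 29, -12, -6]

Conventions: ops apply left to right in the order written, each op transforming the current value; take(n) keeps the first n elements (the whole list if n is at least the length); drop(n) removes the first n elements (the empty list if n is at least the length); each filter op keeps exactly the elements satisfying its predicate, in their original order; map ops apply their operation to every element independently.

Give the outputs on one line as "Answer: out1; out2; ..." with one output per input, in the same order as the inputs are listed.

Execution, op by op:
  [11, -8, 47] -> [-8] -> [8] -> [8] -> [-8] -> [-8] -> [-8]
  [-26, -12, 27, 22, 50, 50, 15, 0, 31, -26] -> [-26, -12, -26] -> [26, 12, 26] -> [26, 26, 12] -> [-26, -26, -12] -> [-26, -26, -12] -> [-12, -26, -26]
  [-45, 26, 8, -38, -24, 41, -38, 15] -> [-45, -38, -24, -38] -> [45, 38, 24, 38] -> [45, 38, 38, 24] -> [-45, -38, -38, -24] -> [-38, -38, -24] -> [-24, -38, -38]
  [38, 10, -37, 0, -28, 26, -1, -1, 50] -> [-37, -28] -> [37, 28] -> [37, 28] -> [-37, -28] -> [-28] -> [-28]
  [43, 14, -13, 0, -10, -43] -> [-13, -10, -43] -> [13, 10, 43] -> [43, 13, 10] -> [-43, -13, -10] -> [-10] -> [-10]
  [3, -19, 1, -31, -45, 14, -46, 29, -12, -6] -> [-19, -31, -45, -46, -12, -6] -> [19, 31, 45, 46, 12, 6] -> [46, 45, 31, 19, 12, 6] -> [-46, -45, -31, -19, -12, -6] -> [-46, -12, -6] -> [-6, -12, -46]

[-8]; [-12, -26, -26]; [-24, -38, -38]; [-28]; [-10]; [-6, -12, -46]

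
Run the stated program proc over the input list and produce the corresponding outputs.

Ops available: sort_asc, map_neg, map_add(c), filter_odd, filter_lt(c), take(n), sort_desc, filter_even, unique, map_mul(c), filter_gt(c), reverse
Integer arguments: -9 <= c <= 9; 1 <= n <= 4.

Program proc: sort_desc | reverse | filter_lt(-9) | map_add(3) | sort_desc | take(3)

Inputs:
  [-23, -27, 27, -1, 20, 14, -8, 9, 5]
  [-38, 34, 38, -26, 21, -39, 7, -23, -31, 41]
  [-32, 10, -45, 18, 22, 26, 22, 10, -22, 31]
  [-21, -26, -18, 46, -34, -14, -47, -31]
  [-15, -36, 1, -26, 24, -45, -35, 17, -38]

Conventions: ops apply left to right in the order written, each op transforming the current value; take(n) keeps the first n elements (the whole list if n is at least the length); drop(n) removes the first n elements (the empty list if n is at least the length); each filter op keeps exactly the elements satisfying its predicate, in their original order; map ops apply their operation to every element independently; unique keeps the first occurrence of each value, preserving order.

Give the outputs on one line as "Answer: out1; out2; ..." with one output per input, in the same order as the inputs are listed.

Execution, op by op:
  [-23, -27, 27, -1, 20, 14, -8, 9, 5] -> [27, 20, 14, 9, 5, -1, -8, -23, -27] -> [-27, -23, -8, -1, 5, 9, 14, 20, 27] -> [-27, -23] -> [-24, -20] -> [-20, -24] -> [-20, -24]
  [-38, 34, 38, -26, 21, -39, 7, -23, -31, 41] -> [41, 38, 34, 21, 7, -23, -26, -31, -38, -39] -> [-39, -38, -31, -26, -23, 7, 21, 34, 38, 41] -> [-39, -38, -31, -26, -23] -> [-36, -35, -28, -23, -20] -> [-20, -23, -28, -35, -36] -> [-20, -23, -28]
  [-32, 10, -45, 18, 22, 26, 22, 10, -22, 31] -> [31, 26, 22, 22, 18, 10, 10, -22, -32, -45] -> [-45, -32, -22, 10, 10, 18, 22, 22, 26, 31] -> [-45, -32, -22] -> [-42, -29, -19] -> [-19, -29, -42] -> [-19, -29, -42]
  [-21, -26, -18, 46, -34, -14, -47, -31] -> [46, -14, -18, -21, -26, -31, -34, -47] -> [-47, -34, -31, -26, -21, -18, -14, 46] -> [-47, -34, -31, -26, -21, -18, -14] -> [-44, -31, -28, -23, -18, -15, -11] -> [-11, -15, -18, -23, -28, -31, -44] -> [-11, -15, -18]
  [-15, -36, 1, -26, 24, -45, -35, 17, -38] -> [24, 17, 1, -15, -26, -35, -36, -38, -45] -> [-45, -38, -36, -35, -26, -15, 1, 17, 24] -> [-45, -38, -36, -35, -26, -15] -> [-42, -35, -33, -32, -23, -12] -> [-12, -23, -32, -33, -35, -42] -> [-12, -23, -32]

[-20, -24]; [-20, -23, -28]; [-19, -29, -42]; [-11, -15, -18]; [-12, -23, -32]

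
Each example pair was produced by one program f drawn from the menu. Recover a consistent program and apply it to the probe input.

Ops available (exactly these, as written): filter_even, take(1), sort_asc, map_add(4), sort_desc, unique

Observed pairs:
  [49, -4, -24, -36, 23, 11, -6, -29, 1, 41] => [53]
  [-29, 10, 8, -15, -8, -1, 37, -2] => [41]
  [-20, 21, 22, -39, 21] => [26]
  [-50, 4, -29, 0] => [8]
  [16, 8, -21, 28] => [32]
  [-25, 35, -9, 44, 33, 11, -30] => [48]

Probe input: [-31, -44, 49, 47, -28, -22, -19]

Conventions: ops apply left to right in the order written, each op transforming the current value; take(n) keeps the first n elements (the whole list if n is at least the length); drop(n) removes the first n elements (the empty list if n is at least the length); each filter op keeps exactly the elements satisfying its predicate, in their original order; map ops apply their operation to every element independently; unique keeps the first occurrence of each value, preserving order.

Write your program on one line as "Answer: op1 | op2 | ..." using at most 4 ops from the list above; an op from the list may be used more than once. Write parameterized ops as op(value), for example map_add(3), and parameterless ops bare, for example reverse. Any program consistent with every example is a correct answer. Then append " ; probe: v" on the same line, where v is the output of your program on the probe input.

map_add(4) | sort_desc | take(1) ; probe: [53]

Check, running the answer program on each example:
  [49, -4, -24, -36, 23, 11, -6, -29, 1, 41] -> [53, 0, -20, -32, 27, 15, -2, -25, 5, 45] -> [53, 45, 27, 15, 5, 0, -2, -20, -25, -32] -> [53]
  [-29, 10, 8, -15, -8, -1, 37, -2] -> [-25, 14, 12, -11, -4, 3, 41, 2] -> [41, 14, 12, 3, 2, -4, -11, -25] -> [41]
  [-20, 21, 22, -39, 21] -> [-16, 25, 26, -35, 25] -> [26, 25, 25, -16, -35] -> [26]
  [-50, 4, -29, 0] -> [-46, 8, -25, 4] -> [8, 4, -25, -46] -> [8]
  [16, 8, -21, 28] -> [20, 12, -17, 32] -> [32, 20, 12, -17] -> [32]
  [-25, 35, -9, 44, 33, 11, -30] -> [-21, 39, -5, 48, 37, 15, -26] -> [48, 39, 37, 15, -5, -21, -26] -> [48]
  probe: [-31, -44, 49, 47, -28, -22, -19] -> [-27, -40, 53, 51, -24, -18, -15] -> [53, 51, -15, -18, -24, -27, -40] -> [53]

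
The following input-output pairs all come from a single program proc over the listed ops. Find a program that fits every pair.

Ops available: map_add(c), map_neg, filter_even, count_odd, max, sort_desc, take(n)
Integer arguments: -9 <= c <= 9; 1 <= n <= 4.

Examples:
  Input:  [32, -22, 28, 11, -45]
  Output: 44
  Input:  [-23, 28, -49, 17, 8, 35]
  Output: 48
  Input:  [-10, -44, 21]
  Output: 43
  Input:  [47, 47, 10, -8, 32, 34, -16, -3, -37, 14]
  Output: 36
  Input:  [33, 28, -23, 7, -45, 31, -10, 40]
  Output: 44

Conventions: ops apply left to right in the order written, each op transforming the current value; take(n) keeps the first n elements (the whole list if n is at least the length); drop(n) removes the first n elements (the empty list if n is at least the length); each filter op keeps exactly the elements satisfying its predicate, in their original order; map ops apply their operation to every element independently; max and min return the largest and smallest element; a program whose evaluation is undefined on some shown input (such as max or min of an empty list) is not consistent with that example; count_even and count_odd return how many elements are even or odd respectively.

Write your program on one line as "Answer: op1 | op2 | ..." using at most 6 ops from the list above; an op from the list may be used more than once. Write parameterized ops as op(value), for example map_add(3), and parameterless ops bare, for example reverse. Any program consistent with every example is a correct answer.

map_add(-4) | sort_desc | map_add(5) | map_neg | max

Check, running the answer program on each example:
  [32, -22, 28, 11, -45] -> [28, -26, 24, 7, -49] -> [28, 24, 7, -26, -49] -> [33, 29, 12, -21, -44] -> [-33, -29, -12, 21, 44] -> 44
  [-23, 28, -49, 17, 8, 35] -> [-27, 24, -53, 13, 4, 31] -> [31, 24, 13, 4, -27, -53] -> [36, 29, 18, 9, -22, -48] -> [-36, -29, -18, -9, 22, 48] -> 48
  [-10, -44, 21] -> [-14, -48, 17] -> [17, -14, -48] -> [22, -9, -43] -> [-22, 9, 43] -> 43
  [47, 47, 10, -8, 32, 34, -16, -3, -37, 14] -> [43, 43, 6, -12, 28, 30, -20, -7, -41, 10] -> [43, 43, 30, 28, 10, 6, -7, -12, -20, -41] -> [48, 48, 35, 33, 15, 11, -2, -7, -15, -36] -> [-48, -48, -35, -33, -15, -11, 2, 7, 15, 36] -> 36
  [33, 28, -23, 7, -45, 31, -10, 40] -> [29, 24, -27, 3, -49, 27, -14, 36] -> [36, 29, 27, 24, 3, -14, -27, -49] -> [41, 34, 32, 29, 8, -9, -22, -44] -> [-41, -34, -32, -29, -8, 9, 22, 44] -> 44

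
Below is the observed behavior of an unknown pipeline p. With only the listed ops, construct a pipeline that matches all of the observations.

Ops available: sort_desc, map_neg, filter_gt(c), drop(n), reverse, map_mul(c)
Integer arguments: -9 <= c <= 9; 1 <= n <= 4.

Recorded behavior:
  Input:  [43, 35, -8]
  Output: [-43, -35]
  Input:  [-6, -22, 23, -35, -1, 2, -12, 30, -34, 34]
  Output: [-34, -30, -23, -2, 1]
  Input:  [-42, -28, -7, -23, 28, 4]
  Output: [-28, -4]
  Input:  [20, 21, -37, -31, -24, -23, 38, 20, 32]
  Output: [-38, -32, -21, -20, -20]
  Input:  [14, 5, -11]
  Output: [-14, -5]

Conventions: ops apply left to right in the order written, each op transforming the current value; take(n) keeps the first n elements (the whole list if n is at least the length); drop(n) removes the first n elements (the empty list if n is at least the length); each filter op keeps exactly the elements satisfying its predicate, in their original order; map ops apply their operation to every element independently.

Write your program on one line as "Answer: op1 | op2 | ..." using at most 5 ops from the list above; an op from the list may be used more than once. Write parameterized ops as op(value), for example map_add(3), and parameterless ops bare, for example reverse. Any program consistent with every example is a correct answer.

filter_gt(-5) | map_neg | sort_desc | reverse

Check, running the answer program on each example:
  [43, 35, -8] -> [43, 35] -> [-43, -35] -> [-35, -43] -> [-43, -35]
  [-6, -22, 23, -35, -1, 2, -12, 30, -34, 34] -> [23, -1, 2, 30, 34] -> [-23, 1, -2, -30, -34] -> [1, -2, -23, -30, -34] -> [-34, -30, -23, -2, 1]
  [-42, -28, -7, -23, 28, 4] -> [28, 4] -> [-28, -4] -> [-4, -28] -> [-28, -4]
  [20, 21, -37, -31, -24, -23, 38, 20, 32] -> [20, 21, 38, 20, 32] -> [-20, -21, -38, -20, -32] -> [-20, -20, -21, -32, -38] -> [-38, -32, -21, -20, -20]
  [14, 5, -11] -> [14, 5] -> [-14, -5] -> [-5, -14] -> [-14, -5]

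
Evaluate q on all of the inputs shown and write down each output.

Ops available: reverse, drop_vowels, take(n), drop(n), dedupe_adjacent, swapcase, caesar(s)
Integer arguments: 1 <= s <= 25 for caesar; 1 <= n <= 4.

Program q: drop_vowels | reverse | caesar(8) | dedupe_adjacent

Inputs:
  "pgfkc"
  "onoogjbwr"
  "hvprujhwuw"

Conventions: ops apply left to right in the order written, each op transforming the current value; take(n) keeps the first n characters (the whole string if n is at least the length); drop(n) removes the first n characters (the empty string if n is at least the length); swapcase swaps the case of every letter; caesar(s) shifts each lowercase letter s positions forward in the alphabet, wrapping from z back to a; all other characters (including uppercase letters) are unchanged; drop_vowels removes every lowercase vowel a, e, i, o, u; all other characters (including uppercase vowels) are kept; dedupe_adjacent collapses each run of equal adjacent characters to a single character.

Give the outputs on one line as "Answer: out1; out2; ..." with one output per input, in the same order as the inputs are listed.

Execution, op by op:
  "pgfkc" -> "pgfkc" -> "ckfgp" -> "ksnox" -> "ksnox"
  "onoogjbwr" -> "ngjbwr" -> "rwbjgn" -> "zejrov" -> "zejrov"
  "hvprujhwuw" -> "hvprjhww" -> "wwhjrpvh" -> "eeprzxdp" -> "eprzxdp"

"ksnox"; "zejrov"; "eprzxdp"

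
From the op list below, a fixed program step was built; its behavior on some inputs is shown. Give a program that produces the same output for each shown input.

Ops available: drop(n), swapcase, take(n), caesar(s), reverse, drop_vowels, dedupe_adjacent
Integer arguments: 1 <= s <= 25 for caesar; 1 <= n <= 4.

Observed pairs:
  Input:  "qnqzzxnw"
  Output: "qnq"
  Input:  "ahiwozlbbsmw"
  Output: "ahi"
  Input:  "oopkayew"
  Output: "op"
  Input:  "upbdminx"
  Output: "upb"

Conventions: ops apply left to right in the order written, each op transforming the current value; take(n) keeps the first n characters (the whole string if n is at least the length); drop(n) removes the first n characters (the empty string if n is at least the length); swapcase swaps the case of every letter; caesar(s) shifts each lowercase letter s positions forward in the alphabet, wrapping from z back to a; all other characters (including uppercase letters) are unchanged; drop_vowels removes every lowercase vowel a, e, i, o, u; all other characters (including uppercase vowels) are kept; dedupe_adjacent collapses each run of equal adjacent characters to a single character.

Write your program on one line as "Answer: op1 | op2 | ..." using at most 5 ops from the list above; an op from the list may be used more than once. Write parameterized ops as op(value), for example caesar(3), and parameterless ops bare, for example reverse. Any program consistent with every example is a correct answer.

take(3) | swapcase | dedupe_adjacent | swapcase

Check, running the answer program on each example:
  "qnqzzxnw" -> "qnq" -> "QNQ" -> "QNQ" -> "qnq"
  "ahiwozlbbsmw" -> "ahi" -> "AHI" -> "AHI" -> "ahi"
  "oopkayew" -> "oop" -> "OOP" -> "OP" -> "op"
  "upbdminx" -> "upb" -> "UPB" -> "UPB" -> "upb"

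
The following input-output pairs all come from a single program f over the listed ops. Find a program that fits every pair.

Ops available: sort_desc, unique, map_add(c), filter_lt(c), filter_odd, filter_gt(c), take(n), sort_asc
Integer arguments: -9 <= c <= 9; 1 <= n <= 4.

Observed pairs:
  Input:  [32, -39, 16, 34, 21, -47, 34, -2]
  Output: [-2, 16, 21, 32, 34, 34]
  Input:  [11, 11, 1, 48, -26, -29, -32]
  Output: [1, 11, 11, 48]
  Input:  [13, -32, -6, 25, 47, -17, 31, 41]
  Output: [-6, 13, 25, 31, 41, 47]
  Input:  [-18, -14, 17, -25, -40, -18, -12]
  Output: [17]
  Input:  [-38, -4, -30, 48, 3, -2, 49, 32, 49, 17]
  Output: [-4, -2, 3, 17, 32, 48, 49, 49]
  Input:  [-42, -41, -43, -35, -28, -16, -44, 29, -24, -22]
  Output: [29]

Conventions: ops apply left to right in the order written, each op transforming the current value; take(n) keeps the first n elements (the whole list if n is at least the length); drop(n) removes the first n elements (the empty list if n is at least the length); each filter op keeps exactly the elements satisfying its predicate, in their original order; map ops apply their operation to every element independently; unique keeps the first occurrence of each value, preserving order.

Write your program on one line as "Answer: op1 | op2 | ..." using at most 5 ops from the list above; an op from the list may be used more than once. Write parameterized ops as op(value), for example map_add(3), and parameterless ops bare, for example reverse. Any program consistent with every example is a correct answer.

map_add(-2) | sort_desc | sort_asc | map_add(2) | filter_gt(-8)

Check, running the answer program on each example:
  [32, -39, 16, 34, 21, -47, 34, -2] -> [30, -41, 14, 32, 19, -49, 32, -4] -> [32, 32, 30, 19, 14, -4, -41, -49] -> [-49, -41, -4, 14, 19, 30, 32, 32] -> [-47, -39, -2, 16, 21, 32, 34, 34] -> [-2, 16, 21, 32, 34, 34]
  [11, 11, 1, 48, -26, -29, -32] -> [9, 9, -1, 46, -28, -31, -34] -> [46, 9, 9, -1, -28, -31, -34] -> [-34, -31, -28, -1, 9, 9, 46] -> [-32, -29, -26, 1, 11, 11, 48] -> [1, 11, 11, 48]
  [13, -32, -6, 25, 47, -17, 31, 41] -> [11, -34, -8, 23, 45, -19, 29, 39] -> [45, 39, 29, 23, 11, -8, -19, -34] -> [-34, -19, -8, 11, 23, 29, 39, 45] -> [-32, -17, -6, 13, 25, 31, 41, 47] -> [-6, 13, 25, 31, 41, 47]
  [-18, -14, 17, -25, -40, -18, -12] -> [-20, -16, 15, -27, -42, -20, -14] -> [15, -14, -16, -20, -20, -27, -42] -> [-42, -27, -20, -20, -16, -14, 15] -> [-40, -25, -18, -18, -14, -12, 17] -> [17]
  [-38, -4, -30, 48, 3, -2, 49, 32, 49, 17] -> [-40, -6, -32, 46, 1, -4, 47, 30, 47, 15] -> [47, 47, 46, 30, 15, 1, -4, -6, -32, -40] -> [-40, -32, -6, -4, 1, 15, 30, 46, 47, 47] -> [-38, -30, -4, -2, 3, 17, 32, 48, 49, 49] -> [-4, -2, 3, 17, 32, 48, 49, 49]
  [-42, -41, -43, -35, -28, -16, -44, 29, -24, -22] -> [-44, -43, -45, -37, -30, -18, -46, 27, -26, -24] -> [27, -18, -24, -26, -30, -37, -43, -44, -45, -46] -> [-46, -45, -44, -43, -37, -30, -26, -24, -18, 27] -> [-44, -43, -42, -41, -35, -28, -24, -22, -16, 29] -> [29]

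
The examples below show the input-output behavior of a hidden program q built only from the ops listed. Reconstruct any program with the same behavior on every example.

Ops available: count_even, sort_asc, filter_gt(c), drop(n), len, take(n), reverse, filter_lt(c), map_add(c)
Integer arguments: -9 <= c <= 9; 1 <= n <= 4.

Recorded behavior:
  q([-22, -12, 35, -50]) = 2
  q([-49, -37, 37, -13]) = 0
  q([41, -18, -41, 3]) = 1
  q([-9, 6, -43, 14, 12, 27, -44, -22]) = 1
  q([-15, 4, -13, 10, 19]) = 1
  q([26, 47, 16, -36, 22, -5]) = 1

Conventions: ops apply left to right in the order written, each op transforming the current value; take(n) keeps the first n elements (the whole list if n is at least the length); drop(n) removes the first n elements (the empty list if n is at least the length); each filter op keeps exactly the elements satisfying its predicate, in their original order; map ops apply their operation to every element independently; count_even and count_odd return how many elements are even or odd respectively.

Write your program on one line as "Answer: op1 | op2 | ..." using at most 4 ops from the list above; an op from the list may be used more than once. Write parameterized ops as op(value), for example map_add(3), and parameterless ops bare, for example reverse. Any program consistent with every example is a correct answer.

take(4) | take(2) | reverse | count_even

Check, running the answer program on each example:
  [-22, -12, 35, -50] -> [-22, -12, 35, -50] -> [-22, -12] -> [-12, -22] -> 2
  [-49, -37, 37, -13] -> [-49, -37, 37, -13] -> [-49, -37] -> [-37, -49] -> 0
  [41, -18, -41, 3] -> [41, -18, -41, 3] -> [41, -18] -> [-18, 41] -> 1
  [-9, 6, -43, 14, 12, 27, -44, -22] -> [-9, 6, -43, 14] -> [-9, 6] -> [6, -9] -> 1
  [-15, 4, -13, 10, 19] -> [-15, 4, -13, 10] -> [-15, 4] -> [4, -15] -> 1
  [26, 47, 16, -36, 22, -5] -> [26, 47, 16, -36] -> [26, 47] -> [47, 26] -> 1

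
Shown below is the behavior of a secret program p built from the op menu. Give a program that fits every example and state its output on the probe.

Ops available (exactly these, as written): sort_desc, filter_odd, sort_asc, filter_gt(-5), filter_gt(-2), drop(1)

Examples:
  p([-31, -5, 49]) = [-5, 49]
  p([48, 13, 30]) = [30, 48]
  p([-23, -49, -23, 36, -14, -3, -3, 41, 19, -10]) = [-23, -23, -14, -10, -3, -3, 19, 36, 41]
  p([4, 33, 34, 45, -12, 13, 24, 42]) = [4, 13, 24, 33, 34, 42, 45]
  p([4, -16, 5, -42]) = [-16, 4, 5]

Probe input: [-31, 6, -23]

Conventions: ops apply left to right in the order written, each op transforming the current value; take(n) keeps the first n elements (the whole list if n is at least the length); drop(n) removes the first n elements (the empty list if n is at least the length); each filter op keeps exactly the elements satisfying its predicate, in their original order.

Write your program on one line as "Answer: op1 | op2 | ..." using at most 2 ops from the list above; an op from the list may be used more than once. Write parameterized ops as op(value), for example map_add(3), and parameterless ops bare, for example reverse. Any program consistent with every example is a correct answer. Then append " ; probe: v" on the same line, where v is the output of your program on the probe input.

sort_asc | drop(1) ; probe: [-23, 6]

Check, running the answer program on each example:
  [-31, -5, 49] -> [-31, -5, 49] -> [-5, 49]
  [48, 13, 30] -> [13, 30, 48] -> [30, 48]
  [-23, -49, -23, 36, -14, -3, -3, 41, 19, -10] -> [-49, -23, -23, -14, -10, -3, -3, 19, 36, 41] -> [-23, -23, -14, -10, -3, -3, 19, 36, 41]
  [4, 33, 34, 45, -12, 13, 24, 42] -> [-12, 4, 13, 24, 33, 34, 42, 45] -> [4, 13, 24, 33, 34, 42, 45]
  [4, -16, 5, -42] -> [-42, -16, 4, 5] -> [-16, 4, 5]
  probe: [-31, 6, -23] -> [-31, -23, 6] -> [-23, 6]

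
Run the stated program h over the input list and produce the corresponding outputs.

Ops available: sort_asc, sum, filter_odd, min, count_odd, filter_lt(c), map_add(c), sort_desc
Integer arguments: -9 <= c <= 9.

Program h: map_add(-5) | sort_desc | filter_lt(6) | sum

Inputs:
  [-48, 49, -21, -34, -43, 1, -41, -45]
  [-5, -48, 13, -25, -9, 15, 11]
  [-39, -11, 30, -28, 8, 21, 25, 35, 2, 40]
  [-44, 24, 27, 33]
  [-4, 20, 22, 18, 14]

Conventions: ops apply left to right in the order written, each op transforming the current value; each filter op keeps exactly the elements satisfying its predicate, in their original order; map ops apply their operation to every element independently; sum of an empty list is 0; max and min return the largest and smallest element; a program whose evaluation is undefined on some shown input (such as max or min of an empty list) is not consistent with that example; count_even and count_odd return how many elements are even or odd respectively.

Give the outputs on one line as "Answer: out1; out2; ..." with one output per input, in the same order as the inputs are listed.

-266; -107; -93; -49; -9

Execution, op by op:
  [-48, 49, -21, -34, -43, 1, -41, -45] -> [-53, 44, -26, -39, -48, -4, -46, -50] -> [44, -4, -26, -39, -46, -48, -50, -53] -> [-4, -26, -39, -46, -48, -50, -53] -> -266
  [-5, -48, 13, -25, -9, 15, 11] -> [-10, -53, 8, -30, -14, 10, 6] -> [10, 8, 6, -10, -14, -30, -53] -> [-10, -14, -30, -53] -> -107
  [-39, -11, 30, -28, 8, 21, 25, 35, 2, 40] -> [-44, -16, 25, -33, 3, 16, 20, 30, -3, 35] -> [35, 30, 25, 20, 16, 3, -3, -16, -33, -44] -> [3, -3, -16, -33, -44] -> -93
  [-44, 24, 27, 33] -> [-49, 19, 22, 28] -> [28, 22, 19, -49] -> [-49] -> -49
  [-4, 20, 22, 18, 14] -> [-9, 15, 17, 13, 9] -> [17, 15, 13, 9, -9] -> [-9] -> -9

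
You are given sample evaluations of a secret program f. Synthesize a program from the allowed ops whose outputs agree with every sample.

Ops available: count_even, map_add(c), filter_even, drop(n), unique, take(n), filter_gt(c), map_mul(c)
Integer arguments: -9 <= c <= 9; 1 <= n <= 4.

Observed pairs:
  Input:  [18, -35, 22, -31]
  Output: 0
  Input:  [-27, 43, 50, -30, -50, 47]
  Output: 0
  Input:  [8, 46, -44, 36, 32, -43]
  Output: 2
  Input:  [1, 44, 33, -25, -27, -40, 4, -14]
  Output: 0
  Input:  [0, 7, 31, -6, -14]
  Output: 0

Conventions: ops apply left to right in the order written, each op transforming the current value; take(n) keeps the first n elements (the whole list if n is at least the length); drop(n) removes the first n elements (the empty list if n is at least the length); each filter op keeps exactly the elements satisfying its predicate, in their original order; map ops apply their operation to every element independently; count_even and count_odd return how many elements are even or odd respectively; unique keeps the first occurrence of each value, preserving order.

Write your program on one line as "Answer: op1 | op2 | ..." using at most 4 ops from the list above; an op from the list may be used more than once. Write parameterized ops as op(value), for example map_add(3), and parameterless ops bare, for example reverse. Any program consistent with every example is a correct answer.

filter_gt(5) | drop(2) | count_even

Check, running the answer program on each example:
  [18, -35, 22, -31] -> [18, 22] -> [] -> 0
  [-27, 43, 50, -30, -50, 47] -> [43, 50, 47] -> [47] -> 0
  [8, 46, -44, 36, 32, -43] -> [8, 46, 36, 32] -> [36, 32] -> 2
  [1, 44, 33, -25, -27, -40, 4, -14] -> [44, 33] -> [] -> 0
  [0, 7, 31, -6, -14] -> [7, 31] -> [] -> 0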